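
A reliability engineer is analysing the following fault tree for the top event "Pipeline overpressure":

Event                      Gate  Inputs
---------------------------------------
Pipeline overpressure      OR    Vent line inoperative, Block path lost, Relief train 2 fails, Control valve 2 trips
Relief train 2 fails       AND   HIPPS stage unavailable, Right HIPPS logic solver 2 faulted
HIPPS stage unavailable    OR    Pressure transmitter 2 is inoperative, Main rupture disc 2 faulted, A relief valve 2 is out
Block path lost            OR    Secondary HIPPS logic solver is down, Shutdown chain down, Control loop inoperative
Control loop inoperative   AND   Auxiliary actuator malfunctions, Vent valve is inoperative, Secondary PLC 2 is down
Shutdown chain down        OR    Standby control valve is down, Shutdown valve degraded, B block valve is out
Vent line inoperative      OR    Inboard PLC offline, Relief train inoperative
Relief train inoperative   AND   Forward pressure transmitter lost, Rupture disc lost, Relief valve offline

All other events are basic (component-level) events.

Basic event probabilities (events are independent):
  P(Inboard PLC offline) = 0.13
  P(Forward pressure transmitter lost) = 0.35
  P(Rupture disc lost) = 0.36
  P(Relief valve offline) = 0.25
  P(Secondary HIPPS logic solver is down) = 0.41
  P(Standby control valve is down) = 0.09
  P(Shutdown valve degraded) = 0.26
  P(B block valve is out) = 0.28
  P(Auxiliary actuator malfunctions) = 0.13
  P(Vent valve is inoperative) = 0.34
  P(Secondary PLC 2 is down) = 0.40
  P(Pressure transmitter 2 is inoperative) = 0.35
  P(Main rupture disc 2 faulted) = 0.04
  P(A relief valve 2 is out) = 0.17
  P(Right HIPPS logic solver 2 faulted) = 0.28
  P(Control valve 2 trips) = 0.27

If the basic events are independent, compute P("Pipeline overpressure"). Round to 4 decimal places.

0.8505

P(Relief train inoperative) [AND] = 0.35 × 0.36 × 0.25 = 0.031500
P(Vent line inoperative) [OR] = 1 − (1−0.13) × (1−0.031500) = 0.157405
P(Shutdown chain down) [OR] = 1 − (1−0.09) × (1−0.26) × (1−0.28) = 0.515152
P(Control loop inoperative) [AND] = 0.13 × 0.34 × 0.40 = 0.017680
P(Block path lost) [OR] = 1 − (1−0.41) × (1−0.515152) × (1−0.017680) = 0.718997
P(HIPPS stage unavailable) [OR] = 1 − (1−0.35) × (1−0.04) × (1−0.17) = 0.482080
P(Relief train 2 fails) [AND] = 0.482080 × 0.28 = 0.134982
P(Pipeline overpressure) [OR] = 1 − (1−0.157405) × (1−0.718997) × (1−0.134982) × (1−0.27) = 0.850487
Rounded to 4 decimal places: P(Pipeline overpressure) ≈ 0.8505.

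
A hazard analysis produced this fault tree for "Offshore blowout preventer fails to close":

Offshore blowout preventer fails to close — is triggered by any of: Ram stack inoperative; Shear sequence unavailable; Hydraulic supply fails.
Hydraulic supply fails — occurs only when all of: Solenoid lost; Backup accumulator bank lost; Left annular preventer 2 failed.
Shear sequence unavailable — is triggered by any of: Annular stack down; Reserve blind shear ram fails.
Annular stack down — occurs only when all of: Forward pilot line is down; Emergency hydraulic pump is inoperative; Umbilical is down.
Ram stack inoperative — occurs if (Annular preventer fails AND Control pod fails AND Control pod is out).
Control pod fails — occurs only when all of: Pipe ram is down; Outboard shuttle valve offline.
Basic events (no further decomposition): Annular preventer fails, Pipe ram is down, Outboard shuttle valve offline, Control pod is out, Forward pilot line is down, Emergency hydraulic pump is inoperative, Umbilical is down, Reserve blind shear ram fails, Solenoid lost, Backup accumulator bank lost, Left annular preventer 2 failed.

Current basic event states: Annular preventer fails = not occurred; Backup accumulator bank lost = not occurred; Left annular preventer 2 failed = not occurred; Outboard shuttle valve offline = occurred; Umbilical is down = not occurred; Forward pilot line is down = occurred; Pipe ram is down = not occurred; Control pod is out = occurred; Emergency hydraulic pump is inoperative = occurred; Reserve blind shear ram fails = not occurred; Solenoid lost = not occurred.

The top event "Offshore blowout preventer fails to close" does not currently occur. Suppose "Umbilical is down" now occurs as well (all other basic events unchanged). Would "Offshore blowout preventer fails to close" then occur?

Counterfactual: set "Umbilical is down" to occurred.
Control pod fails [AND]: Pipe ram is down=not, Outboard shuttle valve offline=occurs → not all inputs occur → does not occur.
Ram stack inoperative [AND]: Annular preventer fails=not, Control pod fails=not, Control pod is out=occurs → not all inputs occur → does not occur.
Annular stack down [AND]: Forward pilot line is down=occurs, Emergency hydraulic pump is inoperative=occurs, Umbilical is down=occurs → all inputs occur → occurs.
Shear sequence unavailable [OR]: Annular stack down=occurs, Reserve blind shear ram fails=not → at least one input occurs → occurs.
Hydraulic supply fails [AND]: Solenoid lost=not, Backup accumulator bank lost=not, Left annular preventer 2 failed=not → not all inputs occur → does not occur.
Offshore blowout preventer fails to close [OR]: Ram stack inoperative=not, Shear sequence unavailable=occurs, Hydraulic supply fails=not → at least one input occurs → occurs.

Yes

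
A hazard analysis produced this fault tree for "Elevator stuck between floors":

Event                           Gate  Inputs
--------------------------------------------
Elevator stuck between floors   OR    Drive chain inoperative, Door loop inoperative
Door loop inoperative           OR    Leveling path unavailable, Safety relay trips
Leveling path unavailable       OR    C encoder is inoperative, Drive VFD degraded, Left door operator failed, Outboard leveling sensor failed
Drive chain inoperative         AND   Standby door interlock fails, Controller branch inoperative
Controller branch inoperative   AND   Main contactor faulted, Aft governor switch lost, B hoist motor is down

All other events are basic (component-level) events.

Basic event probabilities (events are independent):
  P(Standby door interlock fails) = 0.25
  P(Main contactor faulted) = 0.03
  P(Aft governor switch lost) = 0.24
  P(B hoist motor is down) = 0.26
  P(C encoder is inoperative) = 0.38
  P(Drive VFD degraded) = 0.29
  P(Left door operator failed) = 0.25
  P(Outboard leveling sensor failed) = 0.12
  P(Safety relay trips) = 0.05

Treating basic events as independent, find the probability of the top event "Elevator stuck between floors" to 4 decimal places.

0.7241

P(Controller branch inoperative) [AND] = 0.03 × 0.24 × 0.26 = 0.001872
P(Drive chain inoperative) [AND] = 0.25 × 0.001872 = 0.000468
P(Leveling path unavailable) [OR] = 1 − (1−0.38) × (1−0.29) × (1−0.25) × (1−0.12) = 0.709468
P(Door loop inoperative) [OR] = 1 − (1−0.709468) × (1−0.05) = 0.723995
P(Elevator stuck between floors) [OR] = 1 − (1−0.000468) × (1−0.723995) = 0.724124
Rounded to 4 decimal places: P(Elevator stuck between floors) ≈ 0.7241.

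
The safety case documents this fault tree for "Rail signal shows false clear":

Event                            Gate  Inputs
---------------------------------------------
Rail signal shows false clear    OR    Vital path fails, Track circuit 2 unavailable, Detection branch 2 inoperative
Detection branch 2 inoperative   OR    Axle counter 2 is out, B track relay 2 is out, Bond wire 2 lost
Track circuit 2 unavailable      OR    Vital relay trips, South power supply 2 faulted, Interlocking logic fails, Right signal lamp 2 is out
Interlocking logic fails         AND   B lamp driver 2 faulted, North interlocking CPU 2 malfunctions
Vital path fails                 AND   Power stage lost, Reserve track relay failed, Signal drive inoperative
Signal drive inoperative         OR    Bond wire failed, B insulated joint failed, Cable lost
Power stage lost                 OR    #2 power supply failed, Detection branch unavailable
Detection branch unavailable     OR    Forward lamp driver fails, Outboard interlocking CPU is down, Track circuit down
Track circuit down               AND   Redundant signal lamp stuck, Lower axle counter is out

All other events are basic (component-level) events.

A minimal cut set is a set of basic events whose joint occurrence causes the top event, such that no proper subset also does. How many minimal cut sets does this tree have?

19

Track circuit down [AND]: one cut set from each child combined → 1 × 1 = 1 cut set(s).
Detection branch unavailable [OR]: union of children's cut sets → 3 cut set(s).
Power stage lost [OR]: union of children's cut sets → 4 cut set(s).
Signal drive inoperative [OR]: union of children's cut sets → 3 cut set(s).
Vital path fails [AND]: one cut set from each child combined → 4 × 1 × 3 = 12 cut set(s).
Interlocking logic fails [AND]: one cut set from each child combined → 1 × 1 = 1 cut set(s).
Track circuit 2 unavailable [OR]: union of children's cut sets → 4 cut set(s).
Detection branch 2 inoperative [OR]: union of children's cut sets → 3 cut set(s).
Rail signal shows false clear [OR]: union of children's cut sets → 19 cut set(s).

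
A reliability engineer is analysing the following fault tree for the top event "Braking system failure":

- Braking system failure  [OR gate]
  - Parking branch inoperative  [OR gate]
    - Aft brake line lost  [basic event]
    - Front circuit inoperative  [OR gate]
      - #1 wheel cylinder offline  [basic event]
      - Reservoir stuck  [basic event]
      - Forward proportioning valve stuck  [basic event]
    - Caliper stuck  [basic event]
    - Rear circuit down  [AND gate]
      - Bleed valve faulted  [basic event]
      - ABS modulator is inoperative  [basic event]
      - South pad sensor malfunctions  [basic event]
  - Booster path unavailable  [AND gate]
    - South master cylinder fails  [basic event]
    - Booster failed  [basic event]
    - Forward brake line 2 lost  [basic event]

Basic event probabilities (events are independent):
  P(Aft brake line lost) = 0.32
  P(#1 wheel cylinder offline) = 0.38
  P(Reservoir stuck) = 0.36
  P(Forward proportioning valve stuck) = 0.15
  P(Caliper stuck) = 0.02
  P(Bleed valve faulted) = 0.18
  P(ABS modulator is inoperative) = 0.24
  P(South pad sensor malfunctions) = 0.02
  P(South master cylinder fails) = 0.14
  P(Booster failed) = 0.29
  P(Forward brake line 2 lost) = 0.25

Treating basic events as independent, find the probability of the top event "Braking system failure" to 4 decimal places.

0.7777

P(Front circuit inoperative) [OR] = 1 − (1−0.38) × (1−0.36) × (1−0.15) = 0.662720
P(Rear circuit down) [AND] = 0.18 × 0.24 × 0.02 = 0.000864
P(Parking branch inoperative) [OR] = 1 − (1−0.32) × (1−0.662720) × (1−0.02) × (1−0.000864) = 0.775431
P(Booster path unavailable) [AND] = 0.14 × 0.29 × 0.25 = 0.010150
P(Braking system failure) [OR] = 1 − (1−0.775431) × (1−0.010150) = 0.777710
Rounded to 4 decimal places: P(Braking system failure) ≈ 0.7777.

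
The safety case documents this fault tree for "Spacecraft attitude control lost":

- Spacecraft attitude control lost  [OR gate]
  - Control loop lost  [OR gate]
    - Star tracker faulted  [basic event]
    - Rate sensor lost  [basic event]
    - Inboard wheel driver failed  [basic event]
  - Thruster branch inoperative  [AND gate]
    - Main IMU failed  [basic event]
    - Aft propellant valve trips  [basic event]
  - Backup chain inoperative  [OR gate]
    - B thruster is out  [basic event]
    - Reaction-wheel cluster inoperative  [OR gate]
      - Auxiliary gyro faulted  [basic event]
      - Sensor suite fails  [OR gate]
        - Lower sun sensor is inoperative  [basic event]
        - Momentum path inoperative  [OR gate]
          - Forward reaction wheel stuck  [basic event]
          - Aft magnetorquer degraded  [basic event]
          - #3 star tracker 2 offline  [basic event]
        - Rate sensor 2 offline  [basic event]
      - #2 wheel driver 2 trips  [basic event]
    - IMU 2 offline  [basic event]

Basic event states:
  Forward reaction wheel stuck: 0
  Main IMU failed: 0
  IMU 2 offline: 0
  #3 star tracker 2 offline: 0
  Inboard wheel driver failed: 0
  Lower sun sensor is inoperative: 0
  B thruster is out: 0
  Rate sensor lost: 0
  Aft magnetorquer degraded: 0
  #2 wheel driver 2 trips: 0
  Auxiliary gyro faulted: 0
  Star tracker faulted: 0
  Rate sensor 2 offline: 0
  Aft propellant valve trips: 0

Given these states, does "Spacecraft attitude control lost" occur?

Control loop lost [OR]: Star tracker faulted=not, Rate sensor lost=not, Inboard wheel driver failed=not → no input occurs → does not occur.
Thruster branch inoperative [AND]: Main IMU failed=not, Aft propellant valve trips=not → not all inputs occur → does not occur.
Momentum path inoperative [OR]: Forward reaction wheel stuck=not, Aft magnetorquer degraded=not, #3 star tracker 2 offline=not → no input occurs → does not occur.
Sensor suite fails [OR]: Lower sun sensor is inoperative=not, Momentum path inoperative=not, Rate sensor 2 offline=not → no input occurs → does not occur.
Reaction-wheel cluster inoperative [OR]: Auxiliary gyro faulted=not, Sensor suite fails=not, #2 wheel driver 2 trips=not → no input occurs → does not occur.
Backup chain inoperative [OR]: B thruster is out=not, Reaction-wheel cluster inoperative=not, IMU 2 offline=not → no input occurs → does not occur.
Spacecraft attitude control lost [OR]: Control loop lost=not, Thruster branch inoperative=not, Backup chain inoperative=not → no input occurs → does not occur.

No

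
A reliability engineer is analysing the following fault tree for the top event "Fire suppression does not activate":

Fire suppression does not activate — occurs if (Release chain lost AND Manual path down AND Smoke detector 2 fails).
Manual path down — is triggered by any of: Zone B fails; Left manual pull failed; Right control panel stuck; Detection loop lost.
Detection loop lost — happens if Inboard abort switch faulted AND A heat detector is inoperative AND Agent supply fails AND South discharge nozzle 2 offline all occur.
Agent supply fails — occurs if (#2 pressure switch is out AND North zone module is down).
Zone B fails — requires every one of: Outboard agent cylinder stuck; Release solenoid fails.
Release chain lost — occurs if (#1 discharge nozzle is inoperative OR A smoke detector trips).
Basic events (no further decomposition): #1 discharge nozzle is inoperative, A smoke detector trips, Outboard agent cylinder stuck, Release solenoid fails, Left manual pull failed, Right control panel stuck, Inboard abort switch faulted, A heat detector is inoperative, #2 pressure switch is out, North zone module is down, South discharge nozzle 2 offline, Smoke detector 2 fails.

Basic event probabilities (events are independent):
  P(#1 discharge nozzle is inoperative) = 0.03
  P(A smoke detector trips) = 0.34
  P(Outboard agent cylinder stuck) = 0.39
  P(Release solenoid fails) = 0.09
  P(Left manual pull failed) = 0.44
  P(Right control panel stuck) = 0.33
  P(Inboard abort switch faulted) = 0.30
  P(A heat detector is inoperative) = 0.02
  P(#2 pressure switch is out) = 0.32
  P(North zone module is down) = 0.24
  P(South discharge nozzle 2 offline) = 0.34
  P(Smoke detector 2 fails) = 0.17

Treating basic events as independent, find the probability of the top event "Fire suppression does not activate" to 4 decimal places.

0.0390

P(Release chain lost) [OR] = 1 − (1−0.03) × (1−0.34) = 0.359800
P(Zone B fails) [AND] = 0.39 × 0.09 = 0.035100
P(Agent supply fails) [AND] = 0.32 × 0.24 = 0.076800
P(Detection loop lost) [AND] = 0.30 × 0.02 × 0.076800 × 0.34 = 0.000157
P(Manual path down) [OR] = 1 − (1−0.035100) × (1−0.44) × (1−0.33) × (1−0.000157) = 0.638026
P(Fire suppression does not activate) [AND] = 0.359800 × 0.638026 × 0.17 = 0.039025
Rounded to 4 decimal places: P(Fire suppression does not activate) ≈ 0.0390.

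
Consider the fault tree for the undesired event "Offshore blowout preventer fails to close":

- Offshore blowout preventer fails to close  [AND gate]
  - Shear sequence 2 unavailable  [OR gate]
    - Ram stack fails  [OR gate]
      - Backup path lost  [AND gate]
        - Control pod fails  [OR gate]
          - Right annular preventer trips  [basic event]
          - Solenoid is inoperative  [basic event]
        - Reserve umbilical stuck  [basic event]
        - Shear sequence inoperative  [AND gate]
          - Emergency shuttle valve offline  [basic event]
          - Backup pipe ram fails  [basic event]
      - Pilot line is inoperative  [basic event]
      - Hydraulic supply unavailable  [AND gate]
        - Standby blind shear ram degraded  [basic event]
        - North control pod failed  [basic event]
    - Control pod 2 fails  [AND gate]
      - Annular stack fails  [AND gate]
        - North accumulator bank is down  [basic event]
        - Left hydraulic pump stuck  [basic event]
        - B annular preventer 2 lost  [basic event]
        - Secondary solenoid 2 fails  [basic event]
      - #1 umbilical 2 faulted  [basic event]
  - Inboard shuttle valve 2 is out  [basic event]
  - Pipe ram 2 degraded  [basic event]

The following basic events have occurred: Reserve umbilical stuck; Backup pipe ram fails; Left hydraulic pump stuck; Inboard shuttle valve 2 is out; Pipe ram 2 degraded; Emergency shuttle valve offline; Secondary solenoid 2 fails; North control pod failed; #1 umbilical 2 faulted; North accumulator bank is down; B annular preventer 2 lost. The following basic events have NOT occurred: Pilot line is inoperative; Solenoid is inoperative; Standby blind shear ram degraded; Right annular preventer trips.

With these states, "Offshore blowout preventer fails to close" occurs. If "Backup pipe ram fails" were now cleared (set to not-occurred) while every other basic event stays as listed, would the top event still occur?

Counterfactual: set "Backup pipe ram fails" to not occurred.
Control pod fails [OR]: Right annular preventer trips=not, Solenoid is inoperative=not → no input occurs → does not occur.
Shear sequence inoperative [AND]: Emergency shuttle valve offline=occurs, Backup pipe ram fails=not → not all inputs occur → does not occur.
Backup path lost [AND]: Control pod fails=not, Reserve umbilical stuck=occurs, Shear sequence inoperative=not → not all inputs occur → does not occur.
Hydraulic supply unavailable [AND]: Standby blind shear ram degraded=not, North control pod failed=occurs → not all inputs occur → does not occur.
Ram stack fails [OR]: Backup path lost=not, Pilot line is inoperative=not, Hydraulic supply unavailable=not → no input occurs → does not occur.
Annular stack fails [AND]: North accumulator bank is down=occurs, Left hydraulic pump stuck=occurs, B annular preventer 2 lost=occurs, Secondary solenoid 2 fails=occurs → all inputs occur → occurs.
Control pod 2 fails [AND]: Annular stack fails=occurs, #1 umbilical 2 faulted=occurs → all inputs occur → occurs.
Shear sequence 2 unavailable [OR]: Ram stack fails=not, Control pod 2 fails=occurs → at least one input occurs → occurs.
Offshore blowout preventer fails to close [AND]: Shear sequence 2 unavailable=occurs, Inboard shuttle valve 2 is out=occurs, Pipe ram 2 degraded=occurs → all inputs occur → occurs.

Yes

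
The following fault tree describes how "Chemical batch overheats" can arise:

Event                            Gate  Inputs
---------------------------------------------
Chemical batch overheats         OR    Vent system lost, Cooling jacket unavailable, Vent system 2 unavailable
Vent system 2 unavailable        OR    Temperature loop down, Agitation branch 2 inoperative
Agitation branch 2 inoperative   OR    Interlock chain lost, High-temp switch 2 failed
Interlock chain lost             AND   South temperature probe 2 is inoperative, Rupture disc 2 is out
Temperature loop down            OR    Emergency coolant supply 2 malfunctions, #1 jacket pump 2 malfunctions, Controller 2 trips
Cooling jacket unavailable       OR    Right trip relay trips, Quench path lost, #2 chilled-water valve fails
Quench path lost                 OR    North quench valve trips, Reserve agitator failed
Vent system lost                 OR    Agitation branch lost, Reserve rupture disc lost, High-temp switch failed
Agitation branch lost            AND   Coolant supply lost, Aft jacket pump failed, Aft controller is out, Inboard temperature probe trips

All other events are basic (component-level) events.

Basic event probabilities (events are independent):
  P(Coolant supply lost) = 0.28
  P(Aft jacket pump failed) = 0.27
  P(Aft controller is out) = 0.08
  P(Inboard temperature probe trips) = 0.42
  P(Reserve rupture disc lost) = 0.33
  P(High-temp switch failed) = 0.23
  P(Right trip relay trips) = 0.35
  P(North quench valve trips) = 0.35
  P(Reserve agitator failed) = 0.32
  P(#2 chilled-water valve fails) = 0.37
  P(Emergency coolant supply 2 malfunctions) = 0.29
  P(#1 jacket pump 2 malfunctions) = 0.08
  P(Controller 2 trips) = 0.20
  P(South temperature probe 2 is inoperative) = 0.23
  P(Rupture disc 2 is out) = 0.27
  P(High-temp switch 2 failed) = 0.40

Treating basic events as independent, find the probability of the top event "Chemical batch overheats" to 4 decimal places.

0.9726

P(Agitation branch lost) [AND] = 0.28 × 0.27 × 0.08 × 0.42 = 0.002540
P(Vent system lost) [OR] = 1 − (1−0.002540) × (1−0.33) × (1−0.23) = 0.485410
P(Quench path lost) [OR] = 1 − (1−0.35) × (1−0.32) = 0.558000
P(Cooling jacket unavailable) [OR] = 1 − (1−0.35) × (1−0.558000) × (1−0.37) = 0.819001
P(Temperature loop down) [OR] = 1 − (1−0.29) × (1−0.08) × (1−0.20) = 0.477440
P(Interlock chain lost) [AND] = 0.23 × 0.27 = 0.062100
P(Agitation branch 2 inoperative) [OR] = 1 − (1−0.062100) × (1−0.40) = 0.437260
P(Vent system 2 unavailable) [OR] = 1 − (1−0.477440) × (1−0.437260) = 0.705935
P(Chemical batch overheats) [OR] = 1 − (1−0.485410) × (1−0.819001) × (1−0.705935) = 0.972611
Rounded to 4 decimal places: P(Chemical batch overheats) ≈ 0.9726.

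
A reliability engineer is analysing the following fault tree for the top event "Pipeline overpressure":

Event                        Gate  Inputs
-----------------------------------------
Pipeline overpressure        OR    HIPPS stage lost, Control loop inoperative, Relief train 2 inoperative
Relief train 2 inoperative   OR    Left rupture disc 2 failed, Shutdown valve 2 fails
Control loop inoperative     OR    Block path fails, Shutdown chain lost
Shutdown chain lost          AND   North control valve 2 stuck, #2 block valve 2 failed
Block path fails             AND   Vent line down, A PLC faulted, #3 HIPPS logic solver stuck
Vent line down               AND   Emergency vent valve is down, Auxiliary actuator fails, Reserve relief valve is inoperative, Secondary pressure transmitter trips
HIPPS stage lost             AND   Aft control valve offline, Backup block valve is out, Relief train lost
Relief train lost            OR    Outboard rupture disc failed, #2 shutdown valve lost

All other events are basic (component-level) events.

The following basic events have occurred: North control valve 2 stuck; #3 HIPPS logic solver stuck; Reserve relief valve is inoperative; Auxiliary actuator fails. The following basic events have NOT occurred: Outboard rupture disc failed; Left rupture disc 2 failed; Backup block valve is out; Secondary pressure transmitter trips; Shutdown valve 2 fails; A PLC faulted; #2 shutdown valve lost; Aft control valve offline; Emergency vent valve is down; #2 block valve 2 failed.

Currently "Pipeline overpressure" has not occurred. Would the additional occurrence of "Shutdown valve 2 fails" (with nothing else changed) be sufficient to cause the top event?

Counterfactual: set "Shutdown valve 2 fails" to occurred.
Relief train lost [OR]: Outboard rupture disc failed=not, #2 shutdown valve lost=not → no input occurs → does not occur.
HIPPS stage lost [AND]: Aft control valve offline=not, Backup block valve is out=not, Relief train lost=not → not all inputs occur → does not occur.
Vent line down [AND]: Emergency vent valve is down=not, Auxiliary actuator fails=occurs, Reserve relief valve is inoperative=occurs, Secondary pressure transmitter trips=not → not all inputs occur → does not occur.
Block path fails [AND]: Vent line down=not, A PLC faulted=not, #3 HIPPS logic solver stuck=occurs → not all inputs occur → does not occur.
Shutdown chain lost [AND]: North control valve 2 stuck=occurs, #2 block valve 2 failed=not → not all inputs occur → does not occur.
Control loop inoperative [OR]: Block path fails=not, Shutdown chain lost=not → no input occurs → does not occur.
Relief train 2 inoperative [OR]: Left rupture disc 2 failed=not, Shutdown valve 2 fails=occurs → at least one input occurs → occurs.
Pipeline overpressure [OR]: HIPPS stage lost=not, Control loop inoperative=not, Relief train 2 inoperative=occurs → at least one input occurs → occurs.

Yes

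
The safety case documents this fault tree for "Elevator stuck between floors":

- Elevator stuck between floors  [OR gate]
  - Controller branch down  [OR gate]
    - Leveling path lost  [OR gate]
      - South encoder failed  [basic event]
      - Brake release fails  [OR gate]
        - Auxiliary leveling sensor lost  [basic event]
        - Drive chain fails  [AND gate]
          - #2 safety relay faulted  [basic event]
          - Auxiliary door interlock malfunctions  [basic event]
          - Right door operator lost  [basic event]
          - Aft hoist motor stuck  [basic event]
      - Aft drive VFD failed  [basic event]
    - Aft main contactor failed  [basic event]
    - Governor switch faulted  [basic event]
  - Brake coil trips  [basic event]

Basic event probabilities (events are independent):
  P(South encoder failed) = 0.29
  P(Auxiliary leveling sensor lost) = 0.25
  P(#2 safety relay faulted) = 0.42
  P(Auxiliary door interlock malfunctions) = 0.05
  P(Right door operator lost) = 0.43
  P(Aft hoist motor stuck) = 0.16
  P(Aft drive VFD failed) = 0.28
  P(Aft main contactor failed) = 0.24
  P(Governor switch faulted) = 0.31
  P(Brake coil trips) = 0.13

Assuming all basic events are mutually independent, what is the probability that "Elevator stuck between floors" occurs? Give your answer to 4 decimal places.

P(Drive chain fails) [AND] = 0.42 × 0.05 × 0.43 × 0.16 = 0.001445
P(Brake release fails) [OR] = 1 − (1−0.25) × (1−0.001445) = 0.251084
P(Leveling path lost) [OR] = 1 − (1−0.29) × (1−0.251084) × (1−0.28) = 0.617154
P(Controller branch down) [OR] = 1 − (1−0.617154) × (1−0.24) × (1−0.31) = 0.799236
P(Elevator stuck between floors) [OR] = 1 − (1−0.799236) × (1−0.13) = 0.825335
Rounded to 4 decimal places: P(Elevator stuck between floors) ≈ 0.8253.

0.8253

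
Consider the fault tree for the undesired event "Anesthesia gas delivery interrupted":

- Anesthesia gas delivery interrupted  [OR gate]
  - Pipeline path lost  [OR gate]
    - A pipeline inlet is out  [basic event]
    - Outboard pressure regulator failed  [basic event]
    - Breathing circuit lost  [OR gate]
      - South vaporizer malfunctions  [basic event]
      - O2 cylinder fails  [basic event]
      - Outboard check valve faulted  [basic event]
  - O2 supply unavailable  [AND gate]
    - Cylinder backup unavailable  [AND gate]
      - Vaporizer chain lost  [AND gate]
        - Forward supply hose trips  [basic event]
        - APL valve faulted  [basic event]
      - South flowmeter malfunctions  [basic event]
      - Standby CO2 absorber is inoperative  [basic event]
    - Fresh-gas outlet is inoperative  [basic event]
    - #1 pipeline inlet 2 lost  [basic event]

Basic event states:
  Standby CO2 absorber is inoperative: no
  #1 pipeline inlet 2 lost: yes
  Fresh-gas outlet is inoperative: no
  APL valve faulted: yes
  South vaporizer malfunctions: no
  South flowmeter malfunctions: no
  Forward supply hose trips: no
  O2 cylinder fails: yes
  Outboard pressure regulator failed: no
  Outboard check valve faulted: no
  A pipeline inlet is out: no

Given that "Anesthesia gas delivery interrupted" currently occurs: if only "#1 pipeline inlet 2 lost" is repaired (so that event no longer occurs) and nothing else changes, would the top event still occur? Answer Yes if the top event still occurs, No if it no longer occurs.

Counterfactual: set "#1 pipeline inlet 2 lost" to not occurred.
Breathing circuit lost [OR]: South vaporizer malfunctions=not, O2 cylinder fails=occurs, Outboard check valve faulted=not → at least one input occurs → occurs.
Pipeline path lost [OR]: A pipeline inlet is out=not, Outboard pressure regulator failed=not, Breathing circuit lost=occurs → at least one input occurs → occurs.
Vaporizer chain lost [AND]: Forward supply hose trips=not, APL valve faulted=occurs → not all inputs occur → does not occur.
Cylinder backup unavailable [AND]: Vaporizer chain lost=not, South flowmeter malfunctions=not, Standby CO2 absorber is inoperative=not → not all inputs occur → does not occur.
O2 supply unavailable [AND]: Cylinder backup unavailable=not, Fresh-gas outlet is inoperative=not, #1 pipeline inlet 2 lost=not → not all inputs occur → does not occur.
Anesthesia gas delivery interrupted [OR]: Pipeline path lost=occurs, O2 supply unavailable=not → at least one input occurs → occurs.

Yes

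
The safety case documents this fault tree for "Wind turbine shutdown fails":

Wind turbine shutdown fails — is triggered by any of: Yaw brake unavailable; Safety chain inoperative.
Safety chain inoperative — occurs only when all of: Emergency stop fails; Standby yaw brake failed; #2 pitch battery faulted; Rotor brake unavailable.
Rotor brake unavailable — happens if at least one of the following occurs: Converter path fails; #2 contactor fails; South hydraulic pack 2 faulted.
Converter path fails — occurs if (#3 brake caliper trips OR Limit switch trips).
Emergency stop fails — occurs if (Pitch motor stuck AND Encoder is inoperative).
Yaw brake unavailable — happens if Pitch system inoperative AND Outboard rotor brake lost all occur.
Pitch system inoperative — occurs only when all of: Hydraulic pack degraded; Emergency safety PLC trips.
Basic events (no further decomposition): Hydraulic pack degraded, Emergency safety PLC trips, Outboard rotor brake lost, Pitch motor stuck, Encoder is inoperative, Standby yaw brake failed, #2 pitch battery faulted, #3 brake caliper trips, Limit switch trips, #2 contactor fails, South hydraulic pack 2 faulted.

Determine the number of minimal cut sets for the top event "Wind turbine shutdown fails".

5

Pitch system inoperative [AND]: one cut set from each child combined → 1 × 1 = 1 cut set(s).
Yaw brake unavailable [AND]: one cut set from each child combined → 1 × 1 = 1 cut set(s).
Emergency stop fails [AND]: one cut set from each child combined → 1 × 1 = 1 cut set(s).
Converter path fails [OR]: union of children's cut sets → 2 cut set(s).
Rotor brake unavailable [OR]: union of children's cut sets → 4 cut set(s).
Safety chain inoperative [AND]: one cut set from each child combined → 1 × 1 × 1 × 4 = 4 cut set(s).
Wind turbine shutdown fails [OR]: union of children's cut sets → 5 cut set(s).
Minimal cut sets: {Emergency safety PLC trips, Hydraulic pack degraded, Outboard rotor brake lost}; {#2 pitch battery faulted, #3 brake caliper trips, Encoder is inoperative, Pitch motor stuck, Standby yaw brake failed}; {#2 pitch battery faulted, Encoder is inoperative, Limit switch trips, Pitch motor stuck, Standby yaw brake failed}; {#2 contactor fails, #2 pitch battery faulted, Encoder is inoperative, Pitch motor stuck, Standby yaw brake failed}; {#2 pitch battery faulted, Encoder is inoperative, Pitch motor stuck, South hydraulic pack 2 faulted, Standby yaw brake failed}.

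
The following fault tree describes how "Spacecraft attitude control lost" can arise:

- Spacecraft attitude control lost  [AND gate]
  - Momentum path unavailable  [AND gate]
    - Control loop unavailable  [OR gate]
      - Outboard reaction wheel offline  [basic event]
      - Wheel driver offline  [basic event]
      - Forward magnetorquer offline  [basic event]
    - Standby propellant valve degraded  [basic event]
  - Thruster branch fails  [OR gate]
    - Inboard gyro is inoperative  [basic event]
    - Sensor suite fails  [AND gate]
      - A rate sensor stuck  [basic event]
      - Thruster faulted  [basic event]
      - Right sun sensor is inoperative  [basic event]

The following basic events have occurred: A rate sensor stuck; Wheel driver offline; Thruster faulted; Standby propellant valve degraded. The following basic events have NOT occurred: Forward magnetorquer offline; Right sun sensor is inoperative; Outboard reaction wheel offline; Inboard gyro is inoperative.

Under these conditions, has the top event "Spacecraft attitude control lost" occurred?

No

Control loop unavailable [OR]: Outboard reaction wheel offline=not, Wheel driver offline=occurs, Forward magnetorquer offline=not → at least one input occurs → occurs.
Momentum path unavailable [AND]: Control loop unavailable=occurs, Standby propellant valve degraded=occurs → all inputs occur → occurs.
Sensor suite fails [AND]: A rate sensor stuck=occurs, Thruster faulted=occurs, Right sun sensor is inoperative=not → not all inputs occur → does not occur.
Thruster branch fails [OR]: Inboard gyro is inoperative=not, Sensor suite fails=not → no input occurs → does not occur.
Spacecraft attitude control lost [AND]: Momentum path unavailable=occurs, Thruster branch fails=not → not all inputs occur → does not occur.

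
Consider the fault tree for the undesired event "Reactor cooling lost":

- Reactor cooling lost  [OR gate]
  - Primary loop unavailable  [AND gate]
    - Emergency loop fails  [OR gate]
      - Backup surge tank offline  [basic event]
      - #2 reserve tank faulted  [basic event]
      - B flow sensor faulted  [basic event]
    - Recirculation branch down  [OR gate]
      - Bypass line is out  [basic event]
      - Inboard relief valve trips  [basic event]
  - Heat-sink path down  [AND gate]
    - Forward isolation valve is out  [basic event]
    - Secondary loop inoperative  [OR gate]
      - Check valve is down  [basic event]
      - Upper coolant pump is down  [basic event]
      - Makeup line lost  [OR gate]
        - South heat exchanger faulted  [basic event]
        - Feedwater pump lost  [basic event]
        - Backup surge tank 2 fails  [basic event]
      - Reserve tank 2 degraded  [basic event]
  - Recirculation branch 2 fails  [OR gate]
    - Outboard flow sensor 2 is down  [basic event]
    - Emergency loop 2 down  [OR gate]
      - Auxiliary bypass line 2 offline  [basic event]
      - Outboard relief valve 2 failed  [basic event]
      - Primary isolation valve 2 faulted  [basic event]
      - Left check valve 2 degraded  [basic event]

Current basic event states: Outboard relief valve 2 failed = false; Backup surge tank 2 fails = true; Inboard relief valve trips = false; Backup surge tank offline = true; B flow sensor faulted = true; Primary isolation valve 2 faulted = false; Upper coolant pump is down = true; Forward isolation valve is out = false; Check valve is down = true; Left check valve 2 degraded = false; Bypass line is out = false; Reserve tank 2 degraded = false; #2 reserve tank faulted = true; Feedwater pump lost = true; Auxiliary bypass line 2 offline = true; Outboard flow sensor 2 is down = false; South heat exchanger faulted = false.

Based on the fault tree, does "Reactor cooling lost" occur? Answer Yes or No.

Yes

Emergency loop fails [OR]: Backup surge tank offline=occurs, #2 reserve tank faulted=occurs, B flow sensor faulted=occurs → at least one input occurs → occurs.
Recirculation branch down [OR]: Bypass line is out=not, Inboard relief valve trips=not → no input occurs → does not occur.
Primary loop unavailable [AND]: Emergency loop fails=occurs, Recirculation branch down=not → not all inputs occur → does not occur.
Makeup line lost [OR]: South heat exchanger faulted=not, Feedwater pump lost=occurs, Backup surge tank 2 fails=occurs → at least one input occurs → occurs.
Secondary loop inoperative [OR]: Check valve is down=occurs, Upper coolant pump is down=occurs, Makeup line lost=occurs, Reserve tank 2 degraded=not → at least one input occurs → occurs.
Heat-sink path down [AND]: Forward isolation valve is out=not, Secondary loop inoperative=occurs → not all inputs occur → does not occur.
Emergency loop 2 down [OR]: Auxiliary bypass line 2 offline=occurs, Outboard relief valve 2 failed=not, Primary isolation valve 2 faulted=not, Left check valve 2 degraded=not → at least one input occurs → occurs.
Recirculation branch 2 fails [OR]: Outboard flow sensor 2 is down=not, Emergency loop 2 down=occurs → at least one input occurs → occurs.
Reactor cooling lost [OR]: Primary loop unavailable=not, Heat-sink path down=not, Recirculation branch 2 fails=occurs → at least one input occurs → occurs.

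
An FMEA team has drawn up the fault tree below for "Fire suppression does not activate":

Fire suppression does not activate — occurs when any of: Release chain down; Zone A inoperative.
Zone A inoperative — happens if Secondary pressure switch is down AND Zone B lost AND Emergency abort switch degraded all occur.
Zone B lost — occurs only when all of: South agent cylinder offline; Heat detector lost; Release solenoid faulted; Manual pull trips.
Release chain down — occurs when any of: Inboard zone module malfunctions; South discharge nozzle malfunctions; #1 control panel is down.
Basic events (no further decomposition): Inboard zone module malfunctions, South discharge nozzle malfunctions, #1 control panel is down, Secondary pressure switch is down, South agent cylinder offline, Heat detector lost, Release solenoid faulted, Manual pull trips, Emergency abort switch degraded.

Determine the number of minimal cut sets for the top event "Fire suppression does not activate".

4

Release chain down [OR]: union of children's cut sets → 3 cut set(s).
Zone B lost [AND]: one cut set from each child combined → 1 × 1 × 1 × 1 = 1 cut set(s).
Zone A inoperative [AND]: one cut set from each child combined → 1 × 1 × 1 = 1 cut set(s).
Fire suppression does not activate [OR]: union of children's cut sets → 4 cut set(s).
Minimal cut sets: {Inboard zone module malfunctions}; {South discharge nozzle malfunctions}; {#1 control panel is down}; {Emergency abort switch degraded, Heat detector lost, Manual pull trips, Release solenoid faulted, Secondary pressure switch is down, South agent cylinder offline}.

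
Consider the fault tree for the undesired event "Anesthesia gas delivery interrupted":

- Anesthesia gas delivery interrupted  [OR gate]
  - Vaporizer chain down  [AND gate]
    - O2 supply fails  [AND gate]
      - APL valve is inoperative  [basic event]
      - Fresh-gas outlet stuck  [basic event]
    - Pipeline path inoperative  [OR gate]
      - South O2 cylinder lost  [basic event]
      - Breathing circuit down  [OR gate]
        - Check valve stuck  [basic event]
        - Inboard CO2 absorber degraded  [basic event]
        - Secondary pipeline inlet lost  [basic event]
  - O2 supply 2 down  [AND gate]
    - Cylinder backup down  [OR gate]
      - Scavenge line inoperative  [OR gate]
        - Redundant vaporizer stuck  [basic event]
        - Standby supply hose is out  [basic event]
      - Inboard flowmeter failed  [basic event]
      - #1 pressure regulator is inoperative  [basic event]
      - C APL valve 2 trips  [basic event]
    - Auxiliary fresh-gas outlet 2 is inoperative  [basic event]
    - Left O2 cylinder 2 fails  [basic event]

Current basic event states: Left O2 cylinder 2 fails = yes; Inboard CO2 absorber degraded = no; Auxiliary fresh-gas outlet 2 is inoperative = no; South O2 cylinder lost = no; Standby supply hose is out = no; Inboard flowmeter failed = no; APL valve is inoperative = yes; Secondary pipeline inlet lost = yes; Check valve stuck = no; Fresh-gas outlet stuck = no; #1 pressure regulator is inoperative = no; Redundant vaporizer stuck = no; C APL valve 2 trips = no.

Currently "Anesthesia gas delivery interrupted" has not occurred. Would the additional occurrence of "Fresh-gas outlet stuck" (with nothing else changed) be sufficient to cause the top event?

Yes

Counterfactual: set "Fresh-gas outlet stuck" to occurred.
O2 supply fails [AND]: APL valve is inoperative=occurs, Fresh-gas outlet stuck=occurs → all inputs occur → occurs.
Breathing circuit down [OR]: Check valve stuck=not, Inboard CO2 absorber degraded=not, Secondary pipeline inlet lost=occurs → at least one input occurs → occurs.
Pipeline path inoperative [OR]: South O2 cylinder lost=not, Breathing circuit down=occurs → at least one input occurs → occurs.
Vaporizer chain down [AND]: O2 supply fails=occurs, Pipeline path inoperative=occurs → all inputs occur → occurs.
Scavenge line inoperative [OR]: Redundant vaporizer stuck=not, Standby supply hose is out=not → no input occurs → does not occur.
Cylinder backup down [OR]: Scavenge line inoperative=not, Inboard flowmeter failed=not, #1 pressure regulator is inoperative=not, C APL valve 2 trips=not → no input occurs → does not occur.
O2 supply 2 down [AND]: Cylinder backup down=not, Auxiliary fresh-gas outlet 2 is inoperative=not, Left O2 cylinder 2 fails=occurs → not all inputs occur → does not occur.
Anesthesia gas delivery interrupted [OR]: Vaporizer chain down=occurs, O2 supply 2 down=not → at least one input occurs → occurs.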